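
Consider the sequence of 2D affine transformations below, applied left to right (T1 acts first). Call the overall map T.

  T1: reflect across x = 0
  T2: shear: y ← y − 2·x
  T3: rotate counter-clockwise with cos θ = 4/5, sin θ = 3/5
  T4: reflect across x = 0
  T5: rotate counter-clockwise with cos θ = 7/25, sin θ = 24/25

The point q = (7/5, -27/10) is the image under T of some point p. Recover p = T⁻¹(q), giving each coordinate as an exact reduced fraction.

T1 = [-1 0 0; 0 1 0; 0 0 1]
T2·T1 = [-1 0 0; 2 1 0; 0 0 1]
T3·…·T1 = [-2 -3/5 0; 1 4/5 0; 0 0 1]
T4·…·T1 = [2 3/5 0; 1 4/5 0; 0 0 1]
T5·…·T1 = [-2/5 -3/5 0; 11/5 4/5 0; 0 0 1]
det M = 1; M⁻¹ = [4/5 3/5 0; -11/5 -2/5 0; 0 0 1]
M⁻¹ · (7/5, -27/10)ᵀ = (-1/2, -2)ᵀ

p = (-1/2, -2)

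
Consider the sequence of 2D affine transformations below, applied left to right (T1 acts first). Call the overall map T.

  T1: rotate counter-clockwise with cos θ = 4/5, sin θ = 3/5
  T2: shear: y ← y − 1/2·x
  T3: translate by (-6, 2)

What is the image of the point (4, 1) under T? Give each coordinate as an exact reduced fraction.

T(p) = (-17/5, 39/10)

T1 rotate counter-clockwise with cos θ = 4/5, sin θ = 3/5: (4, 1) → (13/5, 16/5)
T2 shear: y ← y − 1/2·x: (13/5, 16/5) → (13/5, 19/10)
T3 translate by (-6, 2): (13/5, 19/10) → (-17/5, 39/10)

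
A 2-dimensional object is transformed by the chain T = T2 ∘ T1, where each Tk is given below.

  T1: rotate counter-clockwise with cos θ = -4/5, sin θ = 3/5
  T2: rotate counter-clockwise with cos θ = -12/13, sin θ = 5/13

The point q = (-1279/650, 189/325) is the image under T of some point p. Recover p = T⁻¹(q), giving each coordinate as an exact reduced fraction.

p = (-3/2, -7/5)

T1 = [-4/5 -3/5 0; 3/5 -4/5 0; 0 0 1]
T2·T1 = [33/65 56/65 0; -56/65 33/65 0; 0 0 1]
det M = 1; M⁻¹ = [33/65 -56/65 0; 56/65 33/65 0; 0 0 1]
M⁻¹ · (-1279/650, 189/325)ᵀ = (-3/2, -7/5)ᵀ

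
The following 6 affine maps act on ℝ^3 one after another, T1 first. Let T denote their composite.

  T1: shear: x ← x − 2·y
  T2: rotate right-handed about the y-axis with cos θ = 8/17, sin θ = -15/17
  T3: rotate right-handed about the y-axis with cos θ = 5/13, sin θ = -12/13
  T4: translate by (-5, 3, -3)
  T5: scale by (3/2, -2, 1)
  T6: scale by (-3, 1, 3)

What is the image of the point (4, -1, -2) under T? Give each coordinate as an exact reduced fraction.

T1 shear: x ← x − 2·y: (4, -1, -2) → (6, -1, -2)
T2 rotate right-handed about the y-axis with cos θ = 8/17, sin θ = -15/17: (6, -1, -2) → (78/17, -1, 74/17)
T3 rotate right-handed about the y-axis with cos θ = 5/13, sin θ = -12/13: (78/17, -1, 74/17) → (-498/221, -1, 1306/221)
T4 translate by (-5, 3, -3): (-498/221, -1, 1306/221) → (-1603/221, 2, 643/221)
T5 scale by (3/2, -2, 1): (-1603/221, 2, 643/221) → (-4809/442, -4, 643/221)
T6 scale by (-3, 1, 3): (-4809/442, -4, 643/221) → (14427/442, -4, 1929/221)

T(p) = (14427/442, -4, 1929/221)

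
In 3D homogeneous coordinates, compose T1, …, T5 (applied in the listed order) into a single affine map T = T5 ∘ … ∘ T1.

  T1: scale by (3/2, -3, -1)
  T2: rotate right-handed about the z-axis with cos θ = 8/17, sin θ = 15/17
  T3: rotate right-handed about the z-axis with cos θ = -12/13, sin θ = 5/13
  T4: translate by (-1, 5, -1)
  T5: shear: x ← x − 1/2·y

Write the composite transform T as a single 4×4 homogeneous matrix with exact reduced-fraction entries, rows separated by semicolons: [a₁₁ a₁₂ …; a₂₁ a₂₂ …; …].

T1 = [3/2 0 0 0; 0 -3 0 0; 0 0 -1 0; 0 0 0 1]
T2·T1 = [12/17 45/17 0 0; 45/34 -24/17 0 0; 0 0 -1 0; 0 0 0 1]
T3·…·T1 = [-513/442 -420/221 0 0; -210/221 513/221 0 0; 0 0 -1 0; 0 0 0 1]
T4·…·T1 = [-513/442 -420/221 0 -1; -210/221 513/221 0 5; 0 0 -1 -1; 0 0 0 1]
T5·…·T1 = [-303/442 -1353/442 0 -7/2; -210/221 513/221 0 5; 0 0 -1 -1; 0 0 0 1]

T = [-303/442 -1353/442 0 -7/2; -210/221 513/221 0 5; 0 0 -1 -1; 0 0 0 1]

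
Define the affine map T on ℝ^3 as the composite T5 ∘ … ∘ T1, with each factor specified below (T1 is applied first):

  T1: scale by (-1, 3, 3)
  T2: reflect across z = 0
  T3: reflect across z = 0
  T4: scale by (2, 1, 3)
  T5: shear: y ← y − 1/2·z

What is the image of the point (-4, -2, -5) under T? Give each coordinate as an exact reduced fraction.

T(p) = (8, 33/2, -45)

T1 scale by (-1, 3, 3): (-4, -2, -5) → (4, -6, -15)
T2 reflect across z = 0: (4, -6, -15) → (4, -6, 15)
T3 reflect across z = 0: (4, -6, 15) → (4, -6, -15)
T4 scale by (2, 1, 3): (4, -6, -15) → (8, -6, -45)
T5 shear: y ← y − 1/2·z: (8, -6, -45) → (8, 33/2, -45)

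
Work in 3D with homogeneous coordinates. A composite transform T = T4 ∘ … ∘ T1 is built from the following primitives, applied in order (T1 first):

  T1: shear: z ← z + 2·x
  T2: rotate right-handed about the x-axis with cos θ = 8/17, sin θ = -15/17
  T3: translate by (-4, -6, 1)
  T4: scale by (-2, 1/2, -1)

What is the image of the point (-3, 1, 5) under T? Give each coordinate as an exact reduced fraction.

T1 shear: z ← z + 2·x: (-3, 1, 5) → (-3, 1, -1)
T2 rotate right-handed about the x-axis with cos θ = 8/17, sin θ = -15/17: (-3, 1, -1) → (-3, -7/17, -23/17)
T3 translate by (-4, -6, 1): (-3, -7/17, -23/17) → (-7, -109/17, -6/17)
T4 scale by (-2, 1/2, -1): (-7, -109/17, -6/17) → (14, -109/34, 6/17)

T(p) = (14, -109/34, 6/17)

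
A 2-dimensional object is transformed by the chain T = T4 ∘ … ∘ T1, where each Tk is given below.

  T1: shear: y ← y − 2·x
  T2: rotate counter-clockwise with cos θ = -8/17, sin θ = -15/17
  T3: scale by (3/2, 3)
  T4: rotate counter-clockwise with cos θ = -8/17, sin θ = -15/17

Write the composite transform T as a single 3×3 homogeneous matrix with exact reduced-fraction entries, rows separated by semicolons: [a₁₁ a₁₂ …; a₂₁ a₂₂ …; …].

T = [501/289 -540/289 0; 831/289 -291/578 0; 0 0 1]

T1 = [1 0 0; -2 1 0; 0 0 1]
T2·T1 = [-38/17 15/17 0; 1/17 -8/17 0; 0 0 1]
T3·…·T1 = [-57/17 45/34 0; 3/17 -24/17 0; 0 0 1]
T4·…·T1 = [501/289 -540/289 0; 831/289 -291/578 0; 0 0 1]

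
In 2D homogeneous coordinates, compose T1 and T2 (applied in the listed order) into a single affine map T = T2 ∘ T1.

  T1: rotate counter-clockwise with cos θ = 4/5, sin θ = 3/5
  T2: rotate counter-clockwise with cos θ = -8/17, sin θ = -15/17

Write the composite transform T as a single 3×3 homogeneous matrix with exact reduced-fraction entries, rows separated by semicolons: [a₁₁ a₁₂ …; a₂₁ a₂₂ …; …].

T1 = [4/5 -3/5 0; 3/5 4/5 0; 0 0 1]
T2·T1 = [13/85 84/85 0; -84/85 13/85 0; 0 0 1]

T = [13/85 84/85 0; -84/85 13/85 0; 0 0 1]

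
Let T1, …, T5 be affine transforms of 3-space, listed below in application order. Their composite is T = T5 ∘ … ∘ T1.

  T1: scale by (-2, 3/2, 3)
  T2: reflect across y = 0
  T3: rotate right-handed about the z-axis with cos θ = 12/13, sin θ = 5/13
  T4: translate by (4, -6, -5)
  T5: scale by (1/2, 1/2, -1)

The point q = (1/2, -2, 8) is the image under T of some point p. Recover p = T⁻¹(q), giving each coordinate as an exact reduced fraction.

p = (1, -2, -1)

T1 = [-2 0 0 0; 0 3/2 0 0; 0 0 3 0; 0 0 0 1]
T2·T1 = [-2 0 0 0; 0 -3/2 0 0; 0 0 3 0; 0 0 0 1]
T3·…·T1 = [-24/13 15/26 0 0; -10/13 -18/13 0 0; 0 0 3 0; 0 0 0 1]
T4·…·T1 = [-24/13 15/26 0 4; -10/13 -18/13 0 -6; 0 0 3 -5; 0 0 0 1]
T5·…·T1 = [-12/13 15/52 0 2; -5/13 -9/13 0 -3; 0 0 -3 5; 0 0 0 1]
det M = -9/4; M⁻¹ = [-12/13 -5/13 0 9/13; 20/39 -16/13 0 -184/39; 0 0 -1/3 5/3; 0 0 0 1]
M⁻¹ · (1/2, -2, 8)ᵀ = (1, -2, -1)ᵀ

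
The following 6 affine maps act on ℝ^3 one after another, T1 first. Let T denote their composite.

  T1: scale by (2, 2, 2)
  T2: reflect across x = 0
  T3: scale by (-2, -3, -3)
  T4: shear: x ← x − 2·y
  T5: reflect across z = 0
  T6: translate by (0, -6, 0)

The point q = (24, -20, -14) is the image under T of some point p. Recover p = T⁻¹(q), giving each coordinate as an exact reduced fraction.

T1 = [2 0 0 0; 0 2 0 0; 0 0 2 0; 0 0 0 1]
T2·T1 = [-2 0 0 0; 0 2 0 0; 0 0 2 0; 0 0 0 1]
T3·…·T1 = [4 0 0 0; 0 -6 0 0; 0 0 -6 0; 0 0 0 1]
T4·…·T1 = [4 12 0 0; 0 -6 0 0; 0 0 -6 0; 0 0 0 1]
T5·…·T1 = [4 12 0 0; 0 -6 0 0; 0 0 6 0; 0 0 0 1]
T6·…·T1 = [4 12 0 0; 0 -6 0 -6; 0 0 6 0; 0 0 0 1]
det M = -144; M⁻¹ = [1/4 1/2 0 3; 0 -1/6 0 -1; 0 0 1/6 0; 0 0 0 1]
M⁻¹ · (24, -20, -14)ᵀ = (-1, 7/3, -7/3)ᵀ

p = (-1, 7/3, -7/3)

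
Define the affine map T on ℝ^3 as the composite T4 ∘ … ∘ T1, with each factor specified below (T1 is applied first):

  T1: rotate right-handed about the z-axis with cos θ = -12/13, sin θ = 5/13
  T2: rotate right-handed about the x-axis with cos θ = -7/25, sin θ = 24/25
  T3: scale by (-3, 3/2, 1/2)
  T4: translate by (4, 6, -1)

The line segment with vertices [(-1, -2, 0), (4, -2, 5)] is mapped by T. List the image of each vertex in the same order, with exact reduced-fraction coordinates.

image vertices: (-14/13, 3501/650, -97/325), (166/13, -852/325, -49/650)

T1 rotate right-handed about the z-axis with cos θ = -12/13, sin θ = 5/13: (-1, -2, 0) → (22/13, 19/13, 0); (4, -2, 5) → (-38/13, 44/13, 5)
T2 rotate right-handed about the x-axis with cos θ = -7/25, sin θ = 24/25: (22/13, 19/13, 0) → (22/13, -133/325, 456/325); (-38/13, 44/13, 5) → (-38/13, -1868/325, 601/325)
T3 scale by (-3, 3/2, 1/2): (22/13, -133/325, 456/325) → (-66/13, -399/650, 228/325); (-38/13, -1868/325, 601/325) → (114/13, -2802/325, 601/650)
T4 translate by (4, 6, -1): (-66/13, -399/650, 228/325) → (-14/13, 3501/650, -97/325); (114/13, -2802/325, 601/650) → (166/13, -852/325, -49/650)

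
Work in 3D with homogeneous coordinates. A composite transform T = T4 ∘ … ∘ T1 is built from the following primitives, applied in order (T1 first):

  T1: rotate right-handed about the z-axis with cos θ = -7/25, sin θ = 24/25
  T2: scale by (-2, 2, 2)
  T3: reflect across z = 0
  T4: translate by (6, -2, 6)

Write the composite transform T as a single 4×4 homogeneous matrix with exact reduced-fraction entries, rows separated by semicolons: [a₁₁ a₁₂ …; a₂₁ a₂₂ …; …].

T = [14/25 48/25 0 6; 48/25 -14/25 0 -2; 0 0 -2 6; 0 0 0 1]

T1 = [-7/25 -24/25 0 0; 24/25 -7/25 0 0; 0 0 1 0; 0 0 0 1]
T2·T1 = [14/25 48/25 0 0; 48/25 -14/25 0 0; 0 0 2 0; 0 0 0 1]
T3·…·T1 = [14/25 48/25 0 0; 48/25 -14/25 0 0; 0 0 -2 0; 0 0 0 1]
T4·…·T1 = [14/25 48/25 0 6; 48/25 -14/25 0 -2; 0 0 -2 6; 0 0 0 1]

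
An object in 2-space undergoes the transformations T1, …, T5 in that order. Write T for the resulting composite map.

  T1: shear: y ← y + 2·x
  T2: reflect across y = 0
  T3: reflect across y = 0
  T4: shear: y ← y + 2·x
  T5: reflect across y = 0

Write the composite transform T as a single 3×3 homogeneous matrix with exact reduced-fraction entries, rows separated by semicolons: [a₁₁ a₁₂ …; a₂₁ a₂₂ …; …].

T1 = [1 0 0; 2 1 0; 0 0 1]
T2·T1 = [1 0 0; -2 -1 0; 0 0 1]
T3·…·T1 = [1 0 0; 2 1 0; 0 0 1]
T4·…·T1 = [1 0 0; 4 1 0; 0 0 1]
T5·…·T1 = [1 0 0; -4 -1 0; 0 0 1]

T = [1 0 0; -4 -1 0; 0 0 1]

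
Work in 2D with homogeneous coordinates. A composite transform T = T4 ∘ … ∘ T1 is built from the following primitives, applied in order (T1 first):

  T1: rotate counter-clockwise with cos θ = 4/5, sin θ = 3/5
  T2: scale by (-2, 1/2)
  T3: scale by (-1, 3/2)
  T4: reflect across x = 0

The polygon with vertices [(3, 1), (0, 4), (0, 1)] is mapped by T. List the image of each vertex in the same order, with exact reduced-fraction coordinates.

image vertices: (-18/5, 39/20), (24/5, 12/5), (6/5, 3/5)

T1 rotate counter-clockwise with cos θ = 4/5, sin θ = 3/5: (3, 1) → (9/5, 13/5); (0, 4) → (-12/5, 16/5); (0, 1) → (-3/5, 4/5)
T2 scale by (-2, 1/2): (9/5, 13/5) → (-18/5, 13/10); (-12/5, 16/5) → (24/5, 8/5); (-3/5, 4/5) → (6/5, 2/5)
T3 scale by (-1, 3/2): (-18/5, 13/10) → (18/5, 39/20); (24/5, 8/5) → (-24/5, 12/5); (6/5, 2/5) → (-6/5, 3/5)
T4 reflect across x = 0: (18/5, 39/20) → (-18/5, 39/20); (-24/5, 12/5) → (24/5, 12/5); (-6/5, 3/5) → (6/5, 3/5)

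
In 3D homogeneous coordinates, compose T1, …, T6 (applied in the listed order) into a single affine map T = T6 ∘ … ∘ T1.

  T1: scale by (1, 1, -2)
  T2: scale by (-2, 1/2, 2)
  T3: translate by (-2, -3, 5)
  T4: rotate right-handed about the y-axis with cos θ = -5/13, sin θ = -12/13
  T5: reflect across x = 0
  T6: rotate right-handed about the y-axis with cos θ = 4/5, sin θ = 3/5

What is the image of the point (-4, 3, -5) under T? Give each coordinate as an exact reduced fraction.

T1 scale by (1, 1, -2): (-4, 3, -5) → (-4, 3, 10)
T2 scale by (-2, 1/2, 2): (-4, 3, 10) → (8, 3/2, 20)
T3 translate by (-2, -3, 5): (8, 3/2, 20) → (6, -3/2, 25)
T4 rotate right-handed about the y-axis with cos θ = -5/13, sin θ = -12/13: (6, -3/2, 25) → (-330/13, -3/2, -53/13)
T5 reflect across x = 0: (-330/13, -3/2, -53/13) → (330/13, -3/2, -53/13)
T6 rotate right-handed about the y-axis with cos θ = 4/5, sin θ = 3/5: (330/13, -3/2, -53/13) → (1161/65, -3/2, -1202/65)

T(p) = (1161/65, -3/2, -1202/65)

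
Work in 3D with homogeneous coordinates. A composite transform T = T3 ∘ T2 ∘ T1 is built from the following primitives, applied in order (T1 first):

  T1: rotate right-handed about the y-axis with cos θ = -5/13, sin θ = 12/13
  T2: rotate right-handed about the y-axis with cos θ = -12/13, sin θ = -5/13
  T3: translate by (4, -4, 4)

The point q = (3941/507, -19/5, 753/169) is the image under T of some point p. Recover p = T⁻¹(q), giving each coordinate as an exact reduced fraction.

p = (3, 1/5, -7/3)

T1 = [-5/13 0 12/13 0; 0 1 0 0; -12/13 0 -5/13 0; 0 0 0 1]
T2·T1 = [120/169 0 -119/169 0; 0 1 0 0; 119/169 0 120/169 0; 0 0 0 1]
T3·…·T1 = [120/169 0 -119/169 4; 0 1 0 -4; 119/169 0 120/169 4; 0 0 0 1]
det M = 1; M⁻¹ = [120/169 0 119/169 -956/169; 0 1 0 4; -119/169 0 120/169 -4/169; 0 0 0 1]
M⁻¹ · (3941/507, -19/5, 753/169)ᵀ = (3, 1/5, -7/3)ᵀ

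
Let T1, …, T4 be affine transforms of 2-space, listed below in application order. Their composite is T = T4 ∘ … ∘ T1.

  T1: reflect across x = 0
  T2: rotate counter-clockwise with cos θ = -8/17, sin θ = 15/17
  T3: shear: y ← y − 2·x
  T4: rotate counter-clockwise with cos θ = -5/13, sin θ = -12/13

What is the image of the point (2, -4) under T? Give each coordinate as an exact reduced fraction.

T(p) = (-2180/221, -162/221)

T1 reflect across x = 0: (2, -4) → (-2, -4)
T2 rotate counter-clockwise with cos θ = -8/17, sin θ = 15/17: (-2, -4) → (76/17, 2/17)
T3 shear: y ← y − 2·x: (76/17, 2/17) → (76/17, -150/17)
T4 rotate counter-clockwise with cos θ = -5/13, sin θ = -12/13: (76/17, -150/17) → (-2180/221, -162/221)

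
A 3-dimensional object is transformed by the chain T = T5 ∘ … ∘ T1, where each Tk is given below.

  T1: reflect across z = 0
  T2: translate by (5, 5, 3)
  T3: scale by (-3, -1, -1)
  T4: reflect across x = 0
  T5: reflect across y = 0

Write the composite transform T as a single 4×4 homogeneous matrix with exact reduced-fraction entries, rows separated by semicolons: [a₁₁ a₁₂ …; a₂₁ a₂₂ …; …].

T1 = [1 0 0 0; 0 1 0 0; 0 0 -1 0; 0 0 0 1]
T2·T1 = [1 0 0 5; 0 1 0 5; 0 0 -1 3; 0 0 0 1]
T3·…·T1 = [-3 0 0 -15; 0 -1 0 -5; 0 0 1 -3; 0 0 0 1]
T4·…·T1 = [3 0 0 15; 0 -1 0 -5; 0 0 1 -3; 0 0 0 1]
T5·…·T1 = [3 0 0 15; 0 1 0 5; 0 0 1 -3; 0 0 0 1]

T = [3 0 0 15; 0 1 0 5; 0 0 1 -3; 0 0 0 1]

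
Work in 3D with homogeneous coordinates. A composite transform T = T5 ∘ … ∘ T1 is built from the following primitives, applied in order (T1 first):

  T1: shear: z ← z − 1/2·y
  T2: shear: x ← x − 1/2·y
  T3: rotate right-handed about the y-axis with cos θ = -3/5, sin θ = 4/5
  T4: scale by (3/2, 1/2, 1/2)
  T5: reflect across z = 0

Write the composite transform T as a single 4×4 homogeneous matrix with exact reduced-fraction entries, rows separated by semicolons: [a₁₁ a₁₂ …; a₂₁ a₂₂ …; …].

T1 = [1 0 0 0; 0 1 0 0; 0 -1/2 1 0; 0 0 0 1]
T2·T1 = [1 -1/2 0 0; 0 1 0 0; 0 -1/2 1 0; 0 0 0 1]
T3·…·T1 = [-3/5 -1/10 4/5 0; 0 1 0 0; -4/5 7/10 -3/5 0; 0 0 0 1]
T4·…·T1 = [-9/10 -3/20 6/5 0; 0 1/2 0 0; -2/5 7/20 -3/10 0; 0 0 0 1]
T5·…·T1 = [-9/10 -3/20 6/5 0; 0 1/2 0 0; 2/5 -7/20 3/10 0; 0 0 0 1]

T = [-9/10 -3/20 6/5 0; 0 1/2 0 0; 2/5 -7/20 3/10 0; 0 0 0 1]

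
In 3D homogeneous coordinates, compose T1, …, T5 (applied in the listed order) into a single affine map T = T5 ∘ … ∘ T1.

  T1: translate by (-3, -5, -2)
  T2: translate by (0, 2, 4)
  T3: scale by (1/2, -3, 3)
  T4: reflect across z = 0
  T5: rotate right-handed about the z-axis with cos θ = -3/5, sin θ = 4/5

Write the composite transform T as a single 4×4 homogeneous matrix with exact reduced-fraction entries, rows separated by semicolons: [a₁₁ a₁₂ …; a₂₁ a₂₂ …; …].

T = [-3/10 12/5 0 -63/10; 2/5 9/5 0 -33/5; 0 0 -3 -6; 0 0 0 1]

T1 = [1 0 0 -3; 0 1 0 -5; 0 0 1 -2; 0 0 0 1]
T2·T1 = [1 0 0 -3; 0 1 0 -3; 0 0 1 2; 0 0 0 1]
T3·…·T1 = [1/2 0 0 -3/2; 0 -3 0 9; 0 0 3 6; 0 0 0 1]
T4·…·T1 = [1/2 0 0 -3/2; 0 -3 0 9; 0 0 -3 -6; 0 0 0 1]
T5·…·T1 = [-3/10 12/5 0 -63/10; 2/5 9/5 0 -33/5; 0 0 -3 -6; 0 0 0 1]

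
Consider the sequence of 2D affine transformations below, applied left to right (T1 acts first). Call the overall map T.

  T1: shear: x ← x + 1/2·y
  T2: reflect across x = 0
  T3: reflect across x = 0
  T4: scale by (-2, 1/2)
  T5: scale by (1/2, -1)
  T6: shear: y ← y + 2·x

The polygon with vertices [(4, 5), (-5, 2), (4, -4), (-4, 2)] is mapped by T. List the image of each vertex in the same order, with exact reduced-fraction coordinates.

T1 shear: x ← x + 1/2·y: (4, 5) → (13/2, 5); (-5, 2) → (-4, 2); (4, -4) → (2, -4); (-4, 2) → (-3, 2)
T2 reflect across x = 0: (13/2, 5) → (-13/2, 5); (-4, 2) → (4, 2); (2, -4) → (-2, -4); (-3, 2) → (3, 2)
T3 reflect across x = 0: (-13/2, 5) → (13/2, 5); (4, 2) → (-4, 2); (-2, -4) → (2, -4); (3, 2) → (-3, 2)
T4 scale by (-2, 1/2): (13/2, 5) → (-13, 5/2); (-4, 2) → (8, 1); (2, -4) → (-4, -2); (-3, 2) → (6, 1)
T5 scale by (1/2, -1): (-13, 5/2) → (-13/2, -5/2); (8, 1) → (4, -1); (-4, -2) → (-2, 2); (6, 1) → (3, -1)
T6 shear: y ← y + 2·x: (-13/2, -5/2) → (-13/2, -31/2); (4, -1) → (4, 7); (-2, 2) → (-2, -2); (3, -1) → (3, 5)

image vertices: (-13/2, -31/2), (4, 7), (-2, -2), (3, 5)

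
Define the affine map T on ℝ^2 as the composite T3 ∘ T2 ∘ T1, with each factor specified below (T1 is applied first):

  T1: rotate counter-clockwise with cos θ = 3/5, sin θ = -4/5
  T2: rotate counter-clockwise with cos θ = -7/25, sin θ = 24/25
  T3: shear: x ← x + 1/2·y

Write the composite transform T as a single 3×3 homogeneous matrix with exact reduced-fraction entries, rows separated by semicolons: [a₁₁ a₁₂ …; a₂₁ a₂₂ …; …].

T1 = [3/5 4/5 0; -4/5 3/5 0; 0 0 1]
T2·T1 = [3/5 -4/5 0; 4/5 3/5 0; 0 0 1]
T3·…·T1 = [1 -1/2 0; 4/5 3/5 0; 0 0 1]

T = [1 -1/2 0; 4/5 3/5 0; 0 0 1]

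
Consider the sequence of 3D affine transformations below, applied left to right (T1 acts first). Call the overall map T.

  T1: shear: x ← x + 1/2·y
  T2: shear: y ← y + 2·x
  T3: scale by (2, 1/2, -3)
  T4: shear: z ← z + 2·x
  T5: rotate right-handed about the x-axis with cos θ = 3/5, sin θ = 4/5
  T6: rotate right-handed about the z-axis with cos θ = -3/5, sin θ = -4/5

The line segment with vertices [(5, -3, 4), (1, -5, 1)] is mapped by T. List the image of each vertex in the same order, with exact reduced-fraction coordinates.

T1 shear: x ← x + 1/2·y: (5, -3, 4) → (7/2, -3, 4); (1, -5, 1) → (-3/2, -5, 1)
T2 shear: y ← y + 2·x: (7/2, -3, 4) → (7/2, 4, 4); (-3/2, -5, 1) → (-3/2, -8, 1)
T3 scale by (2, 1/2, -3): (7/2, 4, 4) → (7, 2, -12); (-3/2, -8, 1) → (-3, -4, -3)
T4 shear: z ← z + 2·x: (7, 2, -12) → (7, 2, 2); (-3, -4, -3) → (-3, -4, -9)
T5 rotate right-handed about the x-axis with cos θ = 3/5, sin θ = 4/5: (7, 2, 2) → (7, -2/5, 14/5); (-3, -4, -9) → (-3, 24/5, -43/5)
T6 rotate right-handed about the z-axis with cos θ = -3/5, sin θ = -4/5: (7, -2/5, 14/5) → (-113/25, -134/25, 14/5); (-3, 24/5, -43/5) → (141/25, -12/25, -43/5)

image vertices: (-113/25, -134/25, 14/5), (141/25, -12/25, -43/5)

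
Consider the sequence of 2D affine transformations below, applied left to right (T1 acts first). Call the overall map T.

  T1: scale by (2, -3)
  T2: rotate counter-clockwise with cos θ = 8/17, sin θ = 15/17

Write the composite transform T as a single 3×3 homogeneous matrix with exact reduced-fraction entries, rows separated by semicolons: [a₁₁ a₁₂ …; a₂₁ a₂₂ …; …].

T = [16/17 45/17 0; 30/17 -24/17 0; 0 0 1]

T1 = [2 0 0; 0 -3 0; 0 0 1]
T2·T1 = [16/17 45/17 0; 30/17 -24/17 0; 0 0 1]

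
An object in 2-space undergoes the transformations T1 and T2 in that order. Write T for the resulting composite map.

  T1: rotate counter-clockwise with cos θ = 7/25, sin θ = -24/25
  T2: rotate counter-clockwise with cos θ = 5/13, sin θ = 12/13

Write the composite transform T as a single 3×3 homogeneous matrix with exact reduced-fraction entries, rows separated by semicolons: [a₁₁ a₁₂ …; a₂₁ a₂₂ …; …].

T = [323/325 36/325 0; -36/325 323/325 0; 0 0 1]

T1 = [7/25 24/25 0; -24/25 7/25 0; 0 0 1]
T2·T1 = [323/325 36/325 0; -36/325 323/325 0; 0 0 1]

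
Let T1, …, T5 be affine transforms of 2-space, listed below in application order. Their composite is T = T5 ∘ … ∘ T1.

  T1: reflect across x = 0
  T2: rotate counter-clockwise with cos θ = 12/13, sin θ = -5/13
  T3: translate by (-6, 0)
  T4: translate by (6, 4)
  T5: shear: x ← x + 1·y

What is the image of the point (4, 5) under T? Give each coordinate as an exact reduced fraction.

T1 reflect across x = 0: (4, 5) → (-4, 5)
T2 rotate counter-clockwise with cos θ = 12/13, sin θ = -5/13: (-4, 5) → (-23/13, 80/13)
T3 translate by (-6, 0): (-23/13, 80/13) → (-101/13, 80/13)
T4 translate by (6, 4): (-101/13, 80/13) → (-23/13, 132/13)
T5 shear: x ← x + 1·y: (-23/13, 132/13) → (109/13, 132/13)

T(p) = (109/13, 132/13)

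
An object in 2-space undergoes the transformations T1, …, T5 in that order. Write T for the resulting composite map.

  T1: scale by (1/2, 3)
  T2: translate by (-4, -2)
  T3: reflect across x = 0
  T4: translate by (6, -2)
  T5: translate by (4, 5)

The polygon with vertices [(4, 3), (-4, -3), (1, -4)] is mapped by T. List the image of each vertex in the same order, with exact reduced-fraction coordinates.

image vertices: (12, 10), (16, -8), (27/2, -11)

T1 scale by (1/2, 3): (4, 3) → (2, 9); (-4, -3) → (-2, -9); (1, -4) → (1/2, -12)
T2 translate by (-4, -2): (2, 9) → (-2, 7); (-2, -9) → (-6, -11); (1/2, -12) → (-7/2, -14)
T3 reflect across x = 0: (-2, 7) → (2, 7); (-6, -11) → (6, -11); (-7/2, -14) → (7/2, -14)
T4 translate by (6, -2): (2, 7) → (8, 5); (6, -11) → (12, -13); (7/2, -14) → (19/2, -16)
T5 translate by (4, 5): (8, 5) → (12, 10); (12, -13) → (16, -8); (19/2, -16) → (27/2, -11)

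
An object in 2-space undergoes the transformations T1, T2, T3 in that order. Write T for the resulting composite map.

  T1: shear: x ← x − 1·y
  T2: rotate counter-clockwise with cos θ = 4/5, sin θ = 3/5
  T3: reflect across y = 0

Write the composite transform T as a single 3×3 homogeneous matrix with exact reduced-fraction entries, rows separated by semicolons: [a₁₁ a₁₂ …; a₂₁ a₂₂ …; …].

T = [4/5 -7/5 0; -3/5 -1/5 0; 0 0 1]

T1 = [1 -1 0; 0 1 0; 0 0 1]
T2·T1 = [4/5 -7/5 0; 3/5 1/5 0; 0 0 1]
T3·…·T1 = [4/5 -7/5 0; -3/5 -1/5 0; 0 0 1]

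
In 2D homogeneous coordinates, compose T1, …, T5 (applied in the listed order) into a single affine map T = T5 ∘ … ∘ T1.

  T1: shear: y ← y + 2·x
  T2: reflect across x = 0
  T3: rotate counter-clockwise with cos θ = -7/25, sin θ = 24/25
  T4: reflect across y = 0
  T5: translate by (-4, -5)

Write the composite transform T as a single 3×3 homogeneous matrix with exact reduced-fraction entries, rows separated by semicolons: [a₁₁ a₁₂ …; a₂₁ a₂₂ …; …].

T = [-41/25 -24/25 -4; 38/25 7/25 -5; 0 0 1]

T1 = [1 0 0; 2 1 0; 0 0 1]
T2·T1 = [-1 0 0; 2 1 0; 0 0 1]
T3·…·T1 = [-41/25 -24/25 0; -38/25 -7/25 0; 0 0 1]
T4·…·T1 = [-41/25 -24/25 0; 38/25 7/25 0; 0 0 1]
T5·…·T1 = [-41/25 -24/25 -4; 38/25 7/25 -5; 0 0 1]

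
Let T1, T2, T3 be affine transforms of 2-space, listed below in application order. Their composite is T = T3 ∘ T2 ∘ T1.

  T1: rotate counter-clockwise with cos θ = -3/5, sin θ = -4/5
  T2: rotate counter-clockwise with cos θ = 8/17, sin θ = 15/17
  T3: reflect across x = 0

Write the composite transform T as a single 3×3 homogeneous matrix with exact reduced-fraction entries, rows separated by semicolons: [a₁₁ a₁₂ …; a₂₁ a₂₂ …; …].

T = [-36/85 -77/85 0; -77/85 36/85 0; 0 0 1]

T1 = [-3/5 4/5 0; -4/5 -3/5 0; 0 0 1]
T2·T1 = [36/85 77/85 0; -77/85 36/85 0; 0 0 1]
T3·…·T1 = [-36/85 -77/85 0; -77/85 36/85 0; 0 0 1]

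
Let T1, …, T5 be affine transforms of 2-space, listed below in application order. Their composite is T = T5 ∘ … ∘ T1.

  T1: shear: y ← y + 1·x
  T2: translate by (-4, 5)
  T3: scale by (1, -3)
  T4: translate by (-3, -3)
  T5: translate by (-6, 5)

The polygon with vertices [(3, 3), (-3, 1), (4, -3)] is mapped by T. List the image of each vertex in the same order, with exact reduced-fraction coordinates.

T1 shear: y ← y + 1·x: (3, 3) → (3, 6); (-3, 1) → (-3, -2); (4, -3) → (4, 1)
T2 translate by (-4, 5): (3, 6) → (-1, 11); (-3, -2) → (-7, 3); (4, 1) → (0, 6)
T3 scale by (1, -3): (-1, 11) → (-1, -33); (-7, 3) → (-7, -9); (0, 6) → (0, -18)
T4 translate by (-3, -3): (-1, -33) → (-4, -36); (-7, -9) → (-10, -12); (0, -18) → (-3, -21)
T5 translate by (-6, 5): (-4, -36) → (-10, -31); (-10, -12) → (-16, -7); (-3, -21) → (-9, -16)

image vertices: (-10, -31), (-16, -7), (-9, -16)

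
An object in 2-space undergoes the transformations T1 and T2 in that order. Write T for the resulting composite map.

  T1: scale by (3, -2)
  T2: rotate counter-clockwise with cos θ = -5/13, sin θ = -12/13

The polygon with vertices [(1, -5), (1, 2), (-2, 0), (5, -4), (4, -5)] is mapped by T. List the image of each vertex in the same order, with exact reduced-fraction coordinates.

T1 scale by (3, -2): (1, -5) → (3, 10); (1, 2) → (3, -4); (-2, 0) → (-6, 0); (5, -4) → (15, 8); (4, -5) → (12, 10)
T2 rotate counter-clockwise with cos θ = -5/13, sin θ = -12/13: (3, 10) → (105/13, -86/13); (3, -4) → (-63/13, -16/13); (-6, 0) → (30/13, 72/13); (15, 8) → (21/13, -220/13); (12, 10) → (60/13, -194/13)

image vertices: (105/13, -86/13), (-63/13, -16/13), (30/13, 72/13), (21/13, -220/13), (60/13, -194/13)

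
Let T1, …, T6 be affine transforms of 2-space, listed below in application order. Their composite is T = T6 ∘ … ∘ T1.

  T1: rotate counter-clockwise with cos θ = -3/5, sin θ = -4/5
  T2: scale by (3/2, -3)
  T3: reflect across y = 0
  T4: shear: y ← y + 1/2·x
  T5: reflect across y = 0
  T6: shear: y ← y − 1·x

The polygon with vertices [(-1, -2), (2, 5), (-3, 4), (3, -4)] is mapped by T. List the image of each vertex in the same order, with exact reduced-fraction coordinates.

image vertices: (-3/2, -15/4), (21/5, 15/2), (15/2, -45/4), (-15/2, 45/4)

T1 rotate counter-clockwise with cos θ = -3/5, sin θ = -4/5: (-1, -2) → (-1, 2); (2, 5) → (14/5, -23/5); (-3, 4) → (5, 0); (3, -4) → (-5, 0)
T2 scale by (3/2, -3): (-1, 2) → (-3/2, -6); (14/5, -23/5) → (21/5, 69/5); (5, 0) → (15/2, 0); (-5, 0) → (-15/2, 0)
T3 reflect across y = 0: (-3/2, -6) → (-3/2, 6); (21/5, 69/5) → (21/5, -69/5); (15/2, 0) → (15/2, 0); (-15/2, 0) → (-15/2, 0)
T4 shear: y ← y + 1/2·x: (-3/2, 6) → (-3/2, 21/4); (21/5, -69/5) → (21/5, -117/10); (15/2, 0) → (15/2, 15/4); (-15/2, 0) → (-15/2, -15/4)
T5 reflect across y = 0: (-3/2, 21/4) → (-3/2, -21/4); (21/5, -117/10) → (21/5, 117/10); (15/2, 15/4) → (15/2, -15/4); (-15/2, -15/4) → (-15/2, 15/4)
T6 shear: y ← y − 1·x: (-3/2, -21/4) → (-3/2, -15/4); (21/5, 117/10) → (21/5, 15/2); (15/2, -15/4) → (15/2, -45/4); (-15/2, 15/4) → (-15/2, 45/4)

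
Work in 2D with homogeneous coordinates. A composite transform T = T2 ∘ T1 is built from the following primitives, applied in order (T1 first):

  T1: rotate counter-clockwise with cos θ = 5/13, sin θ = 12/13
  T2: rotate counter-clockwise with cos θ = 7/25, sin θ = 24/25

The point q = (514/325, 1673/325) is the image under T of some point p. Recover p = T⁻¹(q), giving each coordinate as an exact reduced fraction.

p = (2, -5)

T1 = [5/13 -12/13 0; 12/13 5/13 0; 0 0 1]
T2·T1 = [-253/325 -204/325 0; 204/325 -253/325 0; 0 0 1]
det M = 1; M⁻¹ = [-253/325 204/325 0; -204/325 -253/325 0; 0 0 1]
M⁻¹ · (514/325, 1673/325)ᵀ = (2, -5)ᵀ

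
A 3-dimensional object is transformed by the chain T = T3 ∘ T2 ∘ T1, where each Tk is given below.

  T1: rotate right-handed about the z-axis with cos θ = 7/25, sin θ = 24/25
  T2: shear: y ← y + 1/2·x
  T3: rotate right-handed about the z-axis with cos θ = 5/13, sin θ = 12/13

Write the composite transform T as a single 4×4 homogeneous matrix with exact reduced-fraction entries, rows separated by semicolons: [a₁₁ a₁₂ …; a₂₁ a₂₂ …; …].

T1 = [7/25 -24/25 0 0; 24/25 7/25 0 0; 0 0 1 0; 0 0 0 1]
T2·T1 = [7/25 -24/25 0 0; 11/10 -1/5 0 0; 0 0 1 0; 0 0 0 1]
T3·…·T1 = [-59/65 -12/65 0 0; 443/650 -313/325 0 0; 0 0 1 0; 0 0 0 1]

T = [-59/65 -12/65 0 0; 443/650 -313/325 0 0; 0 0 1 0; 0 0 0 1]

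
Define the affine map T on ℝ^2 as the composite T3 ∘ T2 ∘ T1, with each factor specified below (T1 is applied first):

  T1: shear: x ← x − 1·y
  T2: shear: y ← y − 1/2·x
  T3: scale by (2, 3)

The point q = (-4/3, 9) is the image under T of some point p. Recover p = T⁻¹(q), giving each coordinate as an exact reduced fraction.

T1 = [1 -1 0; 0 1 0; 0 0 1]
T2·T1 = [1 -1 0; -1/2 3/2 0; 0 0 1]
T3·…·T1 = [2 -2 0; -3/2 9/2 0; 0 0 1]
det M = 6; M⁻¹ = [3/4 1/3 0; 1/4 1/3 0; 0 0 1]
M⁻¹ · (-4/3, 9)ᵀ = (2, 8/3)ᵀ

p = (2, 8/3)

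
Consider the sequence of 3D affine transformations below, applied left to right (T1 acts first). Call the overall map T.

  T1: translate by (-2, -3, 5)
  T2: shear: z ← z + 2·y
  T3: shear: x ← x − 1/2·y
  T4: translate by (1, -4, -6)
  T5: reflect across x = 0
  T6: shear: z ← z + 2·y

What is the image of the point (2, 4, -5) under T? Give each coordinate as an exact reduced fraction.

T1 translate by (-2, -3, 5): (2, 4, -5) → (0, 1, 0)
T2 shear: z ← z + 2·y: (0, 1, 0) → (0, 1, 2)
T3 shear: x ← x − 1/2·y: (0, 1, 2) → (-1/2, 1, 2)
T4 translate by (1, -4, -6): (-1/2, 1, 2) → (1/2, -3, -4)
T5 reflect across x = 0: (1/2, -3, -4) → (-1/2, -3, -4)
T6 shear: z ← z + 2·y: (-1/2, -3, -4) → (-1/2, -3, -10)

T(p) = (-1/2, -3, -10)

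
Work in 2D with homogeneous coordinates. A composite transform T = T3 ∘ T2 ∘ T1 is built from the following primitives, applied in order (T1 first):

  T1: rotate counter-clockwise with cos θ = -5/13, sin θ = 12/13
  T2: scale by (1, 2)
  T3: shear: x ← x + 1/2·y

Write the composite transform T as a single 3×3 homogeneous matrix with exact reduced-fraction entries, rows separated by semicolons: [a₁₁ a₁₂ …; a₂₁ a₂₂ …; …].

T = [7/13 -17/13 0; 24/13 -10/13 0; 0 0 1]

T1 = [-5/13 -12/13 0; 12/13 -5/13 0; 0 0 1]
T2·T1 = [-5/13 -12/13 0; 24/13 -10/13 0; 0 0 1]
T3·…·T1 = [7/13 -17/13 0; 24/13 -10/13 0; 0 0 1]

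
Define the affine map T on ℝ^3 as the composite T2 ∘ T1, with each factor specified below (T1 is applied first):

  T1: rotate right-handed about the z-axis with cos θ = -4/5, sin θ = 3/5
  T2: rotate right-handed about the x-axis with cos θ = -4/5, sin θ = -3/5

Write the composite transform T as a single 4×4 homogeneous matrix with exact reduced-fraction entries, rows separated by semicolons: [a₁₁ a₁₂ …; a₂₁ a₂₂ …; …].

T1 = [-4/5 -3/5 0 0; 3/5 -4/5 0 0; 0 0 1 0; 0 0 0 1]
T2·T1 = [-4/5 -3/5 0 0; -12/25 16/25 3/5 0; -9/25 12/25 -4/5 0; 0 0 0 1]

T = [-4/5 -3/5 0 0; -12/25 16/25 3/5 0; -9/25 12/25 -4/5 0; 0 0 0 1]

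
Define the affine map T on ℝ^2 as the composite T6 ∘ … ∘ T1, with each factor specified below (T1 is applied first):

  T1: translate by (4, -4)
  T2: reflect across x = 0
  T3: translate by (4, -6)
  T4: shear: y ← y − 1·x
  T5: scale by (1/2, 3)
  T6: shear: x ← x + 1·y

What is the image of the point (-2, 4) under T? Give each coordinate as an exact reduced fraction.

T1 translate by (4, -4): (-2, 4) → (2, 0)
T2 reflect across x = 0: (2, 0) → (-2, 0)
T3 translate by (4, -6): (-2, 0) → (2, -6)
T4 shear: y ← y − 1·x: (2, -6) → (2, -8)
T5 scale by (1/2, 3): (2, -8) → (1, -24)
T6 shear: x ← x + 1·y: (1, -24) → (-23, -24)

T(p) = (-23, -24)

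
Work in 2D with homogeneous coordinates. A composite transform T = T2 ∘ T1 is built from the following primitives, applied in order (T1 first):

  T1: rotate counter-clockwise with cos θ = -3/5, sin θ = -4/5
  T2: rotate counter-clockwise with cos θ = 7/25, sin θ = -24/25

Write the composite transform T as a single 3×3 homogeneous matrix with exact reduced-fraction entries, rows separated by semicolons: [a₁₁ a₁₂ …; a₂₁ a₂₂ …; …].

T1 = [-3/5 4/5 0; -4/5 -3/5 0; 0 0 1]
T2·T1 = [-117/125 -44/125 0; 44/125 -117/125 0; 0 0 1]

T = [-117/125 -44/125 0; 44/125 -117/125 0; 0 0 1]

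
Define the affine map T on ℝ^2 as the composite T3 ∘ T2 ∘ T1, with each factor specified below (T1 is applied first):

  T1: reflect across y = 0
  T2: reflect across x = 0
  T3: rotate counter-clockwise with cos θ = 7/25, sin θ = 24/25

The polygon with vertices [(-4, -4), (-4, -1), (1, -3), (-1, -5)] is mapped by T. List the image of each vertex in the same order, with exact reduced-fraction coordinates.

image vertices: (-68/25, 124/25), (4/25, 103/25), (-79/25, -3/25), (-113/25, 59/25)

T1 reflect across y = 0: (-4, -4) → (-4, 4); (-4, -1) → (-4, 1); (1, -3) → (1, 3); (-1, -5) → (-1, 5)
T2 reflect across x = 0: (-4, 4) → (4, 4); (-4, 1) → (4, 1); (1, 3) → (-1, 3); (-1, 5) → (1, 5)
T3 rotate counter-clockwise with cos θ = 7/25, sin θ = 24/25: (4, 4) → (-68/25, 124/25); (4, 1) → (4/25, 103/25); (-1, 3) → (-79/25, -3/25); (1, 5) → (-113/25, 59/25)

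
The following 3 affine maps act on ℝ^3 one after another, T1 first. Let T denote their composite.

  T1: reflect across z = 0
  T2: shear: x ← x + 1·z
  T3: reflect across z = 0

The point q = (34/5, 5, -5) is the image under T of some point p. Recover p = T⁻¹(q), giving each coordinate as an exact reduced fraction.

p = (9/5, 5, -5)

T1 = [1 0 0 0; 0 1 0 0; 0 0 -1 0; 0 0 0 1]
T2·T1 = [1 0 -1 0; 0 1 0 0; 0 0 -1 0; 0 0 0 1]
T3·…·T1 = [1 0 -1 0; 0 1 0 0; 0 0 1 0; 0 0 0 1]
det M = 1; M⁻¹ = [1 0 1 0; 0 1 0 0; 0 0 1 0; 0 0 0 1]
M⁻¹ · (34/5, 5, -5)ᵀ = (9/5, 5, -5)ᵀ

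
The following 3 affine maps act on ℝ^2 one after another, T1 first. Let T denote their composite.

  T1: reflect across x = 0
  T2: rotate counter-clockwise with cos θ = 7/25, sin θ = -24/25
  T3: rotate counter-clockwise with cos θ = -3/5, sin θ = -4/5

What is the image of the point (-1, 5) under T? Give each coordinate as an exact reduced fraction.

T(p) = (-337/125, -541/125)

T1 reflect across x = 0: (-1, 5) → (1, 5)
T2 rotate counter-clockwise with cos θ = 7/25, sin θ = -24/25: (1, 5) → (127/25, 11/25)
T3 rotate counter-clockwise with cos θ = -3/5, sin θ = -4/5: (127/25, 11/25) → (-337/125, -541/125)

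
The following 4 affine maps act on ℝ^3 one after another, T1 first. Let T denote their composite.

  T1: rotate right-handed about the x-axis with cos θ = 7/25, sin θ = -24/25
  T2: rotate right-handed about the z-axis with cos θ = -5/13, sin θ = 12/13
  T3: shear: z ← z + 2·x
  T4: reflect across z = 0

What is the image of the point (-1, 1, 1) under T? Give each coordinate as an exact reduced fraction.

T(p) = (-19/25, -7/5, 11/5)

T1 rotate right-handed about the x-axis with cos θ = 7/25, sin θ = -24/25: (-1, 1, 1) → (-1, 31/25, -17/25)
T2 rotate right-handed about the z-axis with cos θ = -5/13, sin θ = 12/13: (-1, 31/25, -17/25) → (-19/25, -7/5, -17/25)
T3 shear: z ← z + 2·x: (-19/25, -7/5, -17/25) → (-19/25, -7/5, -11/5)
T4 reflect across z = 0: (-19/25, -7/5, -11/5) → (-19/25, -7/5, 11/5)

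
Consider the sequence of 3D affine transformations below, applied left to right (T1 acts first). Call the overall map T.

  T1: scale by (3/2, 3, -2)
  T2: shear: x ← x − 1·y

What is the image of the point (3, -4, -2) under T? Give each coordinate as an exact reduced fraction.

T(p) = (33/2, -12, 4)

T1 scale by (3/2, 3, -2): (3, -4, -2) → (9/2, -12, 4)
T2 shear: x ← x − 1·y: (9/2, -12, 4) → (33/2, -12, 4)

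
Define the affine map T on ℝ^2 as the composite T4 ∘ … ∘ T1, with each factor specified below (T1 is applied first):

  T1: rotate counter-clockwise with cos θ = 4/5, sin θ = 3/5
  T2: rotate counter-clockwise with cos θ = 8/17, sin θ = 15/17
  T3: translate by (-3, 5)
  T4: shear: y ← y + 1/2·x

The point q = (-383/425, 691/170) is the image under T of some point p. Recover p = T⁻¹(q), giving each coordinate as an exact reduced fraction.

p = (-4/5, -2)

T1 = [4/5 -3/5 0; 3/5 4/5 0; 0 0 1]
T2·T1 = [-13/85 -84/85 0; 84/85 -13/85 0; 0 0 1]
T3·…·T1 = [-13/85 -84/85 -3; 84/85 -13/85 5; 0 0 1]
T4·…·T1 = [-13/85 -84/85 -3; 31/34 -11/17 7/2; 0 0 1]
det M = 1; M⁻¹ = [-11/17 84/85 -27/5; -31/34 -13/85 -11/5; 0 0 1]
M⁻¹ · (-383/425, 691/170)ᵀ = (-4/5, -2)ᵀ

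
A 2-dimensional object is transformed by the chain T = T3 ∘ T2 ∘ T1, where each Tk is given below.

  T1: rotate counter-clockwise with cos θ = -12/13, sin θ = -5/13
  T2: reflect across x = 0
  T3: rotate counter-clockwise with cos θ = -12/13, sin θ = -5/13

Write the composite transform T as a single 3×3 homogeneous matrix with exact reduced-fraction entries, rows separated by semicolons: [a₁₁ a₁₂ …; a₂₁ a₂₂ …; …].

T1 = [-12/13 5/13 0; -5/13 -12/13 0; 0 0 1]
T2·T1 = [12/13 -5/13 0; -5/13 -12/13 0; 0 0 1]
T3·…·T1 = [-1 0 0; 0 1 0; 0 0 1]

T = [-1 0 0; 0 1 0; 0 0 1]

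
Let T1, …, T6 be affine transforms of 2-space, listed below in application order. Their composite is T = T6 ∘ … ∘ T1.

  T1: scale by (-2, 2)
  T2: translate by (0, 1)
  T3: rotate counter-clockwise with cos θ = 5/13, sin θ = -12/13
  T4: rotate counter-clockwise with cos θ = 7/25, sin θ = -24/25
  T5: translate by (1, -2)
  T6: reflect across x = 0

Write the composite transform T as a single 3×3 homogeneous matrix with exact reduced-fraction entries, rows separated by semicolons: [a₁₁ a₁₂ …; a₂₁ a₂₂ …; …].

T = [-506/325 -408/325 -529/325; 408/325 -506/325 -903/325; 0 0 1]

T1 = [-2 0 0; 0 2 0; 0 0 1]
T2·T1 = [-2 0 0; 0 2 1; 0 0 1]
T3·…·T1 = [-10/13 24/13 12/13; 24/13 10/13 5/13; 0 0 1]
T4·…·T1 = [506/325 408/325 204/325; 408/325 -506/325 -253/325; 0 0 1]
T5·…·T1 = [506/325 408/325 529/325; 408/325 -506/325 -903/325; 0 0 1]
T6·…·T1 = [-506/325 -408/325 -529/325; 408/325 -506/325 -903/325; 0 0 1]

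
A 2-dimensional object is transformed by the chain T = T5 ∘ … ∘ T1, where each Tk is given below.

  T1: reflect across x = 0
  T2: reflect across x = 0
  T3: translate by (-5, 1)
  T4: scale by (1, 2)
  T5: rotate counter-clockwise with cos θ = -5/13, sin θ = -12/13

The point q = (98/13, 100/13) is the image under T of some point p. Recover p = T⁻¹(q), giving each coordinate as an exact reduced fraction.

T1 = [-1 0 0; 0 1 0; 0 0 1]
T2·T1 = [1 0 0; 0 1 0; 0 0 1]
T3·…·T1 = [1 0 -5; 0 1 1; 0 0 1]
T4·…·T1 = [1 0 -5; 0 2 2; 0 0 1]
T5·…·T1 = [-5/13 24/13 49/13; -12/13 -10/13 50/13; 0 0 1]
det M = 2; M⁻¹ = [-5/13 -12/13 5; 6/13 -5/26 -1; 0 0 1]
M⁻¹ · (98/13, 100/13)ᵀ = (-5, 1)ᵀ

p = (-5, 1)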